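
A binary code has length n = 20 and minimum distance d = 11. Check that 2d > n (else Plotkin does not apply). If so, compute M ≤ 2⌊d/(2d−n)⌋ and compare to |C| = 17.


Plotkin bound M ≤ 10; given |C| = 17 > bound (violated).

Check applicability: 2d = 22, n = 20.
2d − n = 2 > 0, so Plotkin applies.
Compute d/(2d−n) = 11/2 ≈ 5.5000.
⌊d/(2d−n)⌋ = 5.
Plotkin bound: M ≤ 2·5 = 10.
Given |C| = 17, check: VIOLATED.
This |C| is above the Plotkin bound, so no binary code with n = 20, d = 11 and 17 codewords exists.


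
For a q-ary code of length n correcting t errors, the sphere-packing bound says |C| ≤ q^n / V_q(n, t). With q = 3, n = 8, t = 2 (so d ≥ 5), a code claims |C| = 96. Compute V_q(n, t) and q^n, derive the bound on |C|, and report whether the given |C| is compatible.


V_q(n, t) = 129, q^n = 6561, Hamming bound = 50, |C| = 96 > bound (violated).

Step 1: Compute V_q(n, t) = Σ_{j=0}^2 C(n, j) (q−1)^j.
  j = 0: C(8,0)·(2)^0 = 1·1 = 1.
  j = 1: C(8,1)·(2)^1 = 8·2 = 16.
  j = 2: C(8,2)·(2)^2 = 28·4 = 112.
  V_q(n, t) = 1 + 16 + 112 = 129.
Step 2: q^n = 3^8 = 6561.
Step 3: Hamming bound ⌊q^n / V_q(n,t)⌋ = ⌊6561/129⌋ = 50.
Step 4: Compare |C| = 96 to 50: violated.
The claimed |C| lies above the Hamming bound, so no 3-ary code of length 8 with d ≥ 5 can have 96 codewords.


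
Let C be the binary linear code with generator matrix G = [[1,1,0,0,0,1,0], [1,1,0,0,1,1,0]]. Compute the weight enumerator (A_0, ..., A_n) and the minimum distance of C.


Weight distribution: A_0 = 1, A_1 = 1, A_3 = 1, A_4 = 1. Minimum distance d = 1.

Enumerate all 2^2 = 4 messages m ∈ F_2^2.
For each, compute codeword c = mG in F_2^7, then tally its weight.
  m = 00 → c = 0000000, weight = 0.
  m = 10 → c = 1100010, weight = 3.
  m = 01 → c = 1100110, weight = 4.
  m = 11 → c = 0000100, weight = 1.
Tally weights:
  weight 0: 1 codewords.
  weight 1: 1 codewords.
  weight 3: 1 codewords.
  weight 4: 1 codewords.
Minimum distance d = smallest w > 0 with A_w > 0 = 1.
Sanity: Σ A_w = 4 = 2^2 = 4 ✓.


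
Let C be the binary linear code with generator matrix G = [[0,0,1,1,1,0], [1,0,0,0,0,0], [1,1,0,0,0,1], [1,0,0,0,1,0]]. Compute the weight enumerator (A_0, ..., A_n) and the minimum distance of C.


Weight distribution: A_0 = 1, A_1 = 2, A_2 = 3, A_3 = 4, A_4 = 3, A_5 = 2, A_6 = 1. Minimum distance d = 1.

Enumerate all 2^4 = 16 messages m ∈ F_2^4.
For each, compute codeword c = mG in F_2^6, then tally its weight.
  m = 0000 → c = 000000, weight = 0.
  m = 1000 → c = 001110, weight = 3.
  m = 0100 → c = 100000, weight = 1.
  m = 1100 → c = 101110, weight = 4.
  m = 0010 → c = 110001, weight = 3.
  m = 1010 → c = 111111, weight = 6.
  m = 0110 → c = 010001, weight = 2.
  m = 1110 → c = 011111, weight = 5.
  m = 0001 → c = 100010, weight = 2.
  m = 1001 → c = 101100, weight = 3.
  m = 0101 → c = 000010, weight = 1.
  m = 1101 → c = 001100, weight = 2.
  m = 0011 → c = 010011, weight = 3.
  m = 1011 → c = 011101, weight = 4.
  m = 0111 → c = 110011, weight = 4.
  m = 1111 → c = 111101, weight = 5.
Tally weights:
  weight 0: 1 codewords.
  weight 1: 2 codewords.
  weight 2: 3 codewords.
  weight 3: 4 codewords.
  weight 4: 3 codewords.
  weight 5: 2 codewords.
  weight 6: 1 codewords.
Minimum distance d = smallest w > 0 with A_w > 0 = 1.
Sanity: Σ A_w = 16 = 2^4 = 16 ✓.


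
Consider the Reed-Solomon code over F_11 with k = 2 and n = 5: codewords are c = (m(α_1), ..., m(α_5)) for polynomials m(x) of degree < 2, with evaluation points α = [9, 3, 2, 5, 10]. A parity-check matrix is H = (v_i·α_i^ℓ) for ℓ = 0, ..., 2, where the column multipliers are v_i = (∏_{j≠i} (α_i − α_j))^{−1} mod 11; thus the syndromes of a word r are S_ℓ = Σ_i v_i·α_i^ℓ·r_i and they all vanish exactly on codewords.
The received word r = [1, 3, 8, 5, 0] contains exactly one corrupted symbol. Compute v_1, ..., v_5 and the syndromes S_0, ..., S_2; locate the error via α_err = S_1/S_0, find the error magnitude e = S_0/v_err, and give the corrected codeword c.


S = (10, 8, 2), error at position 2, error magnitude e = 7, c = [1, 7, 8, 5, 0].

Step 1: column multipliers v_i = (∏_{j≠i}(α_i − α_j))^{−1} mod 11.
  i = 1 (α = 9): (9−3)(9−2)(9−5)(9−10) = 6·7·4·(−1) = −168 ≡ 8, so v_1 = 8^{−1} = 7 (mod 11).
  i = 2 (α = 3): (3−9)(3−2)(3−5)(3−10) = (−6)·1·(−2)·(−7) = −84 ≡ 4, so v_2 = 4^{−1} = 3 (mod 11).
  i = 3 (α = 2): (2−9)(2−3)(2−5)(2−10) = (−7)·(−1)·(−3)·(−8) = 168 ≡ 3, so v_3 = 3^{−1} = 4 (mod 11).
  i = 4 (α = 5): (5−9)(5−3)(5−2)(5−10) = (−4)·2·3·(−5) = 120 ≡ 10, so v_4 = 10^{−1} = 10 (mod 11).
  i = 5 (α = 10): (10−9)(10−3)(10−2)(10−5) = 1·7·8·5 = 280 ≡ 5, so v_5 = 5^{−1} = 9 (mod 11).
  v = [7, 3, 4, 10, 9].
Step 2: syndromes of r = [1, 3, 8, 5, 0] (all sums mod 11).
  S_0 = Σ v_i r_i = 7·1 + 3·3 + 4·8 + 10·5 + 9·0 = 98 ≡ 10.
  S_1 = Σ v_i α_i r_i = 7·9·1 + 3·3·3 + 4·2·8 + 10·5·5 + 9·10·0 = 404 ≡ 8.
  α_i^2 mod 11 = [4, 9, 4, 3, 1].
  S_2 = Σ v_i α_i^2 r_i = 7·4·1 + 3·9·3 + 4·4·8 + 10·3·5 + 9·1·0 = 387 ≡ 2.
  S = (10, 8, 2) ≠ 0, so r is not a codeword (an error is present).
Step 3: locate the error. For a single error e at position i, S_ℓ = v_i·e·α_i^ℓ, so α_err = S_1/S_0.
  S_0^{−1} = 10^{−1} = 10 (mod 11), so α_err = 8·10 = 80 ≡ 3 = α_2. Error position i = 2.
  Consistency check: S_2/S_1 = 2·7 = 14 ≡ 3 = α_err ✓ (single-error assumption holds).
Step 4: error magnitude e = S_0/v_2 = S_0·∏_{j≠2}(α_2 − α_j) = 10·4 = 40 ≡ 7 (mod 11).
Step 5: correct position 2: c_2 = r_2 − e = 3 − 7 ≡ 7 (mod 11). Hence c = [1, 7, 8, 5, 0].
  Check: interpolating c through the α_i gives m(x) = 10 + 10·x (degree < 2) with m(α_i) = c_i for every i, so c is indeed a codeword.


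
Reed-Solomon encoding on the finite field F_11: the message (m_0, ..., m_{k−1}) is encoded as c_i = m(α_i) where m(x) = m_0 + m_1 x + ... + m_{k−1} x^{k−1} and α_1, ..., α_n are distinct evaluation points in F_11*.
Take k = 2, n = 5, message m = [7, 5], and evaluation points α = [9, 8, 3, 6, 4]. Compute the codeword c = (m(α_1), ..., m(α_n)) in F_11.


c = [8, 3, 0, 4, 5]

Message polynomial: m(x) = 7 + 5·x (mod 11).
For each evaluation point α_i, compute m(α_i) mod 11:
  α_1 = 9: Horner steps 5 → 8, so m(9) = 8.
  α_2 = 8: Horner steps 5 → 3, so m(8) = 3.
  α_3 = 3: Horner steps 5 → 0, so m(3) = 0.
  α_4 = 6: Horner steps 5 → 4, so m(6) = 4.
  α_5 = 4: Horner steps 5 → 5, so m(4) = 5.
Codeword c = [8, 3, 0, 4, 5] ∈ F_11^5.


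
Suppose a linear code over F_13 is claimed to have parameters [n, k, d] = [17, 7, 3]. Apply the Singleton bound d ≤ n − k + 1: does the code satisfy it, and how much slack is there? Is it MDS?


Singleton RHS = n − k + 1 = 11, slack = 8, bound satisfied, not MDS.

Singleton bound: d ≤ n − k + 1.
Here n = 17, k = 7, so n − k + 1 = 11.
Given d = 3, check d ≤ 11: YES.
Slack = (n − k + 1) − d = 8.
The code is NOT MDS (slack = 8 > 0).
Description: the claimed parameters are [17, 7, 3]_13; such a code would be non-MDS.


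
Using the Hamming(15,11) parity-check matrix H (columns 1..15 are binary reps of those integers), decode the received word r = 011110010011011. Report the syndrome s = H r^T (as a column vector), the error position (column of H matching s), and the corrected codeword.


s = (1, 1, 1, 0)^T, error position = 14, corrected codeword c = 011110010011001

Compute s = H r^T mod 2 one row at a time:
  s_1 = 1 + 0 + 0 + 1 + 1 + 0 + 1 + 1 = 5 ≡ 1 (mod 2).
  s_2 = 1 + 1 + 0 + 0 + 1 + 0 + 1 + 1 = 5 ≡ 1 (mod 2).
  s_3 = 1 + 1 + 0 + 0 + 0 + 1 + 1 + 1 = 5 ≡ 1 (mod 2).
  s_4 = 0 + 1 + 1 + 0 + 0 + 1 + 0 + 1 = 4 ≡ 0 (mod 2).
s = (1, 1, 1, 0)^T — this equals column 14 of H (binary 1110), so error is at position 14.
Correct: flip bit 14 of r = 011110010011011 to get c = 011110010011001.


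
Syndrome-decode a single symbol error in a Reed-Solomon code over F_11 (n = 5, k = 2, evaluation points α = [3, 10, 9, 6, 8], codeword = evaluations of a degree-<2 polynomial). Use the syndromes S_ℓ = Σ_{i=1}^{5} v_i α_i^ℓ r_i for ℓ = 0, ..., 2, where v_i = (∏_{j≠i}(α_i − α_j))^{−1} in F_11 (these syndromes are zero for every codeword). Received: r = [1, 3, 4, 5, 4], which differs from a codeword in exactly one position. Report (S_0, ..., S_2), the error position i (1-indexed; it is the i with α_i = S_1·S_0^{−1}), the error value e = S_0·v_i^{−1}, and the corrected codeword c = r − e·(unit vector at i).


S = (7, 8, 6), error at position 3, error magnitude e = 6, c = [1, 3, 9, 5, 4].

Step 1: column multipliers v_i = (∏_{j≠i}(α_i − α_j))^{−1} mod 11.
  i = 1 (α = 3): (3−10)(3−9)(3−6)(3−8) = (−7)·(−6)·(−3)·(−5) = 630 ≡ 3, so v_1 = 3^{−1} = 4 (mod 11).
  i = 2 (α = 10): (10−3)(10−9)(10−6)(10−8) = 7·1·4·2 = 56 ≡ 1, so v_2 = 1^{−1} = 1 (mod 11).
  i = 3 (α = 9): (9−3)(9−10)(9−6)(9−8) = 6·(−1)·3·1 = −18 ≡ 4, so v_3 = 4^{−1} = 3 (mod 11).
  i = 4 (α = 6): (6−3)(6−10)(6−9)(6−8) = 3·(−4)·(−3)·(−2) = −72 ≡ 5, so v_4 = 5^{−1} = 9 (mod 11).
  i = 5 (α = 8): (8−3)(8−10)(8−9)(8−6) = 5·(−2)·(−1)·2 = 20 ≡ 9, so v_5 = 9^{−1} = 5 (mod 11).
  v = [4, 1, 3, 9, 5].
Step 2: syndromes of r = [1, 3, 4, 5, 4] (all sums mod 11).
  S_0 = Σ v_i r_i = 4·1 + 1·3 + 3·4 + 9·5 + 5·4 = 84 ≡ 7.
  S_1 = Σ v_i α_i r_i = 4·3·1 + 1·10·3 + 3·9·4 + 9·6·5 + 5·8·4 = 580 ≡ 8.
  α_i^2 mod 11 = [9, 1, 4, 3, 9].
  S_2 = Σ v_i α_i^2 r_i = 4·9·1 + 1·1·3 + 3·4·4 + 9·3·5 + 5·9·4 = 402 ≡ 6.
  S = (7, 8, 6) ≠ 0, so r is not a codeword (an error is present).
Step 3: locate the error. For a single error e at position i, S_ℓ = v_i·e·α_i^ℓ, so α_err = S_1/S_0.
  S_0^{−1} = 7^{−1} = 8 (mod 11), so α_err = 8·8 = 64 ≡ 9 = α_3. Error position i = 3.
  Consistency check: S_2/S_1 = 6·7 = 42 ≡ 9 = α_err ✓ (single-error assumption holds).
Step 4: error magnitude e = S_0/v_3 = S_0·∏_{j≠3}(α_3 − α_j) = 7·4 = 28 ≡ 6 (mod 11).
Step 5: correct position 3: c_3 = r_3 − e = 4 − 6 ≡ 9 (mod 11). Hence c = [1, 3, 9, 5, 4].
  Check: interpolating c through the α_i gives m(x) = 8 + 5·x (degree < 2) with m(α_i) = c_i for every i, so c is indeed a codeword.


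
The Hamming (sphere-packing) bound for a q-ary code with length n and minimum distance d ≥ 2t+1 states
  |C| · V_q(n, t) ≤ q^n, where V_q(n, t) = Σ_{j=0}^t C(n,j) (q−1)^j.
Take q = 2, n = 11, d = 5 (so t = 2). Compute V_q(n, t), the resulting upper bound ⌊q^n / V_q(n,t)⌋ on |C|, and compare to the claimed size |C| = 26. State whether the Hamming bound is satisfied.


V_q(n, t) = 67, q^n = 2048, Hamming bound = 30, |C| = 26 ≤ bound (satisfied).

Step 1: Compute V_q(n, t) = Σ_{j=0}^2 C(n, j) (q−1)^j.
  j = 0: C(11,0)·(1)^0 = 1·1 = 1.
  j = 1: C(11,1)·(1)^1 = 11·1 = 11.
  j = 2: C(11,2)·(1)^2 = 55·1 = 55.
  V_q(n, t) = 1 + 11 + 55 = 67.
Step 2: q^n = 2^11 = 2048.
Step 3: Hamming bound ⌊q^n / V_q(n,t)⌋ = ⌊2048/67⌋ = 30.
Step 4: Compare |C| = 26 to 30: satisfied.
The claimed |C| lies below the Hamming bound.


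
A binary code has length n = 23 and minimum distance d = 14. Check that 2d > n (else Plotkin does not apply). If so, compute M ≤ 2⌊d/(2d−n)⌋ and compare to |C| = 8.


Plotkin bound M ≤ 4; given |C| = 8 > bound (violated).

Check applicability: 2d = 28, n = 23.
2d − n = 5 > 0, so Plotkin applies.
Compute d/(2d−n) = 14/5 ≈ 2.8000.
⌊d/(2d−n)⌋ = 2.
Plotkin bound: M ≤ 2·2 = 4.
Given |C| = 8, check: VIOLATED.
This |C| is above the Plotkin bound, so no binary code with n = 23, d = 14 and 8 codewords exists.


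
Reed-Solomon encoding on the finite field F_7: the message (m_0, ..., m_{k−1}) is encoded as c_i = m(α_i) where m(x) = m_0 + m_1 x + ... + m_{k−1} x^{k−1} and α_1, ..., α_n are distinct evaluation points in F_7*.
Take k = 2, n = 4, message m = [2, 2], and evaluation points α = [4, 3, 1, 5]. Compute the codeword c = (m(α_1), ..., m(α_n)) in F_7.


c = [3, 1, 4, 5]

Message polynomial: m(x) = 2 + 2·x (mod 7).
For each evaluation point α_i, compute m(α_i) mod 7:
  α_1 = 4: Horner steps 2 → 3, so m(4) = 3.
  α_2 = 3: Horner steps 2 → 1, so m(3) = 1.
  α_3 = 1: Horner steps 2 → 4, so m(1) = 4.
  α_4 = 5: Horner steps 2 → 5, so m(5) = 5.
Codeword c = [3, 1, 4, 5] ∈ F_7^4.


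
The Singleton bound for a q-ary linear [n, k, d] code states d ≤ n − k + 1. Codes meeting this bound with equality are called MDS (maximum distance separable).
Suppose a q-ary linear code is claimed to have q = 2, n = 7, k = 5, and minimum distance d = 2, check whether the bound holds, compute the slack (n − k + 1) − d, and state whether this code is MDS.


Singleton RHS = n − k + 1 = 3, slack = 1, bound satisfied, not MDS.

Singleton bound: d ≤ n − k + 1.
Here n = 7, k = 5, so n − k + 1 = 3.
Given d = 2, check d ≤ 3: YES.
Slack = (n − k + 1) − d = 1.
The code is NOT MDS (slack = 1 > 0).
Description: the claimed parameters are [7, 5, 2]_2; such a code would be non-MDS.


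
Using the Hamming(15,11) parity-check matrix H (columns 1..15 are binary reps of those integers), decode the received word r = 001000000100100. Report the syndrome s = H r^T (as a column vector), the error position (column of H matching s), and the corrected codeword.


s = (0, 1, 0, 0)^T, error position = 4, corrected codeword c = 001100000100100

Compute s = H r^T mod 2 one row at a time:
  s_1 = 0 + 0 + 1 + 0 + 0 + 1 + 0 + 0 = 2 ≡ 0 (mod 2).
  s_2 = 0 + 0 + 0 + 0 + 0 + 1 + 0 + 0 = 1 ≡ 1 (mod 2).
  s_3 = 0 + 1 + 0 + 0 + 1 + 0 + 0 + 0 = 2 ≡ 0 (mod 2).
  s_4 = 0 + 1 + 0 + 0 + 0 + 0 + 1 + 0 = 2 ≡ 0 (mod 2).
s = (0, 1, 0, 0)^T — this equals column 4 of H (binary 0100), so error is at position 4.
Correct: flip bit 4 of r = 001000000100100 to get c = 001100000100100.


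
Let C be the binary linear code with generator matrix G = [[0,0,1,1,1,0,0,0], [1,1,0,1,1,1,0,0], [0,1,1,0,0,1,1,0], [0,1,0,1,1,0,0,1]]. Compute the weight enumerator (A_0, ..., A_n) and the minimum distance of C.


Weight distribution: A_0 = 1, A_2 = 1, A_3 = 4, A_4 = 3, A_5 = 4, A_6 = 3. Minimum distance d = 2.

Enumerate all 2^4 = 16 messages m ∈ F_2^4.
For each, compute codeword c = mG in F_2^8, then tally its weight.
  m = 0000 → c = 00000000, weight = 0.
  m = 1000 → c = 00111000, weight = 3.
  m = 0100 → c = 11011100, weight = 5.
  m = 1100 → c = 11100100, weight = 4.
  m = 0010 → c = 01100110, weight = 4.
  m = 1010 → c = 01011110, weight = 5.
  m = 0110 → c = 10111010, weight = 5.
  m = 1110 → c = 10000010, weight = 2.
  m = 0001 → c = 01011001, weight = 4.
  m = 1001 → c = 01100001, weight = 3.
  m = 0101 → c = 10000101, weight = 3.
  m = 1101 → c = 10111101, weight = 6.
  m = 0011 → c = 00111111, weight = 6.
  m = 1011 → c = 00000111, weight = 3.
  m = 0111 → c = 11100011, weight = 5.
  m = 1111 → c = 11011011, weight = 6.
Tally weights:
  weight 0: 1 codewords.
  weight 2: 1 codewords.
  weight 3: 4 codewords.
  weight 4: 3 codewords.
  weight 5: 4 codewords.
  weight 6: 3 codewords.
Minimum distance d = smallest w > 0 with A_w > 0 = 2.
Sanity: Σ A_w = 16 = 2^4 = 16 ✓.


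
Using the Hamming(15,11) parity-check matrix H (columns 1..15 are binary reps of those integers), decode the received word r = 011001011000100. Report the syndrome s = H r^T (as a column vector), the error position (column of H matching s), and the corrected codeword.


s = (1, 0, 1, 1)^T, error position = 11, corrected codeword c = 011001011010100

Compute s = H r^T mod 2 one row at a time:
  s_1 = 1 + 1 + 0 + 0 + 0 + 1 + 0 + 0 = 3 ≡ 1 (mod 2).
  s_2 = 0 + 0 + 1 + 0 + 0 + 1 + 0 + 0 = 2 ≡ 0 (mod 2).
  s_3 = 1 + 1 + 1 + 0 + 0 + 0 + 0 + 0 = 3 ≡ 1 (mod 2).
  s_4 = 0 + 1 + 0 + 0 + 1 + 0 + 1 + 0 = 3 ≡ 1 (mod 2).
s = (1, 0, 1, 1)^T — this equals column 11 of H (binary 1011), so error is at position 11.
Correct: flip bit 11 of r = 011001011000100 to get c = 011001011010100.


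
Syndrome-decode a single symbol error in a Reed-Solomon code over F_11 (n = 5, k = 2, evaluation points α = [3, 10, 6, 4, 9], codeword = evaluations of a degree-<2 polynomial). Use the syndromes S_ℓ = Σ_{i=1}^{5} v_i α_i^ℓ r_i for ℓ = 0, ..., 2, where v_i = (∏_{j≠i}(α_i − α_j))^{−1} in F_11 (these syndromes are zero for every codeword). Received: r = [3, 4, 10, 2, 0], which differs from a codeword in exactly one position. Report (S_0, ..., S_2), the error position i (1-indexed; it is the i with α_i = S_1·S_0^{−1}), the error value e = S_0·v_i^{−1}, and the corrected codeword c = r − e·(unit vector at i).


S = (1, 3, 9), error at position 1, error magnitude e = 5, c = [9, 4, 10, 2, 0].

Step 1: column multipliers v_i = (∏_{j≠i}(α_i − α_j))^{−1} mod 11.
  i = 1 (α = 3): (3−10)(3−6)(3−4)(3−9) = (−7)·(−3)·(−1)·(−6) = 126 ≡ 5, so v_1 = 5^{−1} = 9 (mod 11).
  i = 2 (α = 10): (10−3)(10−6)(10−4)(10−9) = 7·4·6·1 = 168 ≡ 3, so v_2 = 3^{−1} = 4 (mod 11).
  i = 3 (α = 6): (6−3)(6−10)(6−4)(6−9) = 3·(−4)·2·(−3) = 72 ≡ 6, so v_3 = 6^{−1} = 2 (mod 11).
  i = 4 (α = 4): (4−3)(4−10)(4−6)(4−9) = 1·(−6)·(−2)·(−5) = −60 ≡ 6, so v_4 = 6^{−1} = 2 (mod 11).
  i = 5 (α = 9): (9−3)(9−10)(9−6)(9−4) = 6·(−1)·3·5 = −90 ≡ 9, so v_5 = 9^{−1} = 5 (mod 11).
  v = [9, 4, 2, 2, 5].
Step 2: syndromes of r = [3, 4, 10, 2, 0] (all sums mod 11).
  S_0 = Σ v_i r_i = 9·3 + 4·4 + 2·10 + 2·2 + 5·0 = 67 ≡ 1.
  S_1 = Σ v_i α_i r_i = 9·3·3 + 4·10·4 + 2·6·10 + 2·4·2 + 5·9·0 = 377 ≡ 3.
  α_i^2 mod 11 = [9, 1, 3, 5, 4].
  S_2 = Σ v_i α_i^2 r_i = 9·9·3 + 4·1·4 + 2·3·10 + 2·5·2 + 5·4·0 = 339 ≡ 9.
  S = (1, 3, 9) ≠ 0, so r is not a codeword (an error is present).
Step 3: locate the error. For a single error e at position i, S_ℓ = v_i·e·α_i^ℓ, so α_err = S_1/S_0.
  S_0^{−1} = 1^{−1} = 1 (mod 11), so α_err = 3·1 = 3 ≡ 3 = α_1. Error position i = 1.
  Consistency check: S_2/S_1 = 9·4 = 36 ≡ 3 = α_err ✓ (single-error assumption holds).
Step 4: error magnitude e = S_0/v_1 = S_0·∏_{j≠1}(α_1 − α_j) = 1·5 = 5 ≡ 5 (mod 11).
Step 5: correct position 1: c_1 = r_1 − e = 3 − 5 ≡ 9 (mod 11). Hence c = [9, 4, 10, 2, 0].
  Check: interpolating c through the α_i gives m(x) = 8 + 4·x (degree < 2) with m(α_i) = c_i for every i, so c is indeed a codeword.


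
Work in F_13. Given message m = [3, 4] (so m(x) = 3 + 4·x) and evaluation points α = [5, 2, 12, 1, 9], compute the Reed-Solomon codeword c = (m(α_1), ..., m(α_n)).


c = [10, 11, 12, 7, 0]

Message polynomial: m(x) = 3 + 4·x (mod 13).
For each evaluation point α_i, compute m(α_i) mod 13:
  α_1 = 5: Horner steps 4 → 10, so m(5) = 10.
  α_2 = 2: Horner steps 4 → 11, so m(2) = 11.
  α_3 = 12: Horner steps 4 → 12, so m(12) = 12.
  α_4 = 1: Horner steps 4 → 7, so m(1) = 7.
  α_5 = 9: Horner steps 4 → 0, so m(9) = 0.
Codeword c = [10, 11, 12, 7, 0] ∈ F_13^5.


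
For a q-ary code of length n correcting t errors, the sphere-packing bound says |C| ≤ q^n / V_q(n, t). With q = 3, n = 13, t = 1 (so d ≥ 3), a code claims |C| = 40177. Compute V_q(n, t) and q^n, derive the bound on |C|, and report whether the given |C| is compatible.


V_q(n, t) = 27, q^n = 1594323, Hamming bound = 59049, |C| = 40177 ≤ bound (satisfied).

Step 1: Compute V_q(n, t) = Σ_{j=0}^1 C(n, j) (q−1)^j.
  j = 0: C(13,0)·(2)^0 = 1·1 = 1.
  j = 1: C(13,1)·(2)^1 = 13·2 = 26.
  V_q(n, t) = 1 + 26 = 27.
Step 2: q^n = 3^13 = 1594323.
Step 3: Hamming bound ⌊q^n / V_q(n,t)⌋ = ⌊1594323/27⌋ = 59049.
Step 4: Compare |C| = 40177 to 59049: satisfied.
The claimed |C| lies below the Hamming bound.


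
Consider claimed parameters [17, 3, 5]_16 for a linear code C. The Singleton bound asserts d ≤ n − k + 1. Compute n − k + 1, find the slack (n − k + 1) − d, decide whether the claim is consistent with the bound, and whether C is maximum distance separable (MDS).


Singleton RHS = n − k + 1 = 15, slack = 10, bound satisfied, not MDS.

Singleton bound: d ≤ n − k + 1.
Here n = 17, k = 3, so n − k + 1 = 15.
Given d = 5, check d ≤ 15: YES.
Slack = (n − k + 1) − d = 10.
The code is NOT MDS (slack = 10 > 0).
Description: the claimed parameters are [17, 3, 5]_16; such a code would be non-MDS.


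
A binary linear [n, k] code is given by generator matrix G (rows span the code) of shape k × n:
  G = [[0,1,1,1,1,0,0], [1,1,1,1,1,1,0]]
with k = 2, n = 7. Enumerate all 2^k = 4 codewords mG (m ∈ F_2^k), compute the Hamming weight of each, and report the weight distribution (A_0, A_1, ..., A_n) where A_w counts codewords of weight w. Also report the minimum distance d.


Weight distribution: A_0 = 1, A_2 = 1, A_4 = 1, A_6 = 1. Minimum distance d = 2.

Enumerate all 2^2 = 4 messages m ∈ F_2^2.
For each, compute codeword c = mG in F_2^7, then tally its weight.
  m = 00 → c = 0000000, weight = 0.
  m = 10 → c = 0111100, weight = 4.
  m = 01 → c = 1111110, weight = 6.
  m = 11 → c = 1000010, weight = 2.
Tally weights:
  weight 0: 1 codewords.
  weight 2: 1 codewords.
  weight 4: 1 codewords.
  weight 6: 1 codewords.
Minimum distance d = smallest w > 0 with A_w > 0 = 2.
Sanity: Σ A_w = 4 = 2^2 = 4 ✓.


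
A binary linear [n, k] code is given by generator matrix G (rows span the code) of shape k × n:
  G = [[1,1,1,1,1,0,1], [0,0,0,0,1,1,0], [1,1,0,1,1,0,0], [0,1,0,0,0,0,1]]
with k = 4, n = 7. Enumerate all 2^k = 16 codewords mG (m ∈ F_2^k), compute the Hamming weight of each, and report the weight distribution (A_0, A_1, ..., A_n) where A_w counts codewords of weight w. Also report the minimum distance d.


Weight distribution: A_0 = 1, A_2 = 4, A_4 = 9, A_6 = 2. Minimum distance d = 2.

Enumerate all 2^4 = 16 messages m ∈ F_2^4.
For each, compute codeword c = mG in F_2^7, then tally its weight.
  m = 0000 → c = 0000000, weight = 0.
  m = 1000 → c = 1111101, weight = 6.
  m = 0100 → c = 0000110, weight = 2.
  m = 1100 → c = 1111011, weight = 6.
  m = 0010 → c = 1101100, weight = 4.
  m = 1010 → c = 0010001, weight = 2.
  m = 0110 → c = 1101010, weight = 4.
  m = 1110 → c = 0010111, weight = 4.
  m = 0001 → c = 0100001, weight = 2.
  m = 1001 → c = 1011100, weight = 4.
  m = 0101 → c = 0100111, weight = 4.
  m = 1101 → c = 1011010, weight = 4.
  m = 0011 → c = 1001101, weight = 4.
  m = 1011 → c = 0110000, weight = 2.
  m = 0111 → c = 1001011, weight = 4.
  m = 1111 → c = 0110110, weight = 4.
Tally weights:
  weight 0: 1 codewords.
  weight 2: 4 codewords.
  weight 4: 9 codewords.
  weight 6: 2 codewords.
Minimum distance d = smallest w > 0 with A_w > 0 = 2.
Sanity: Σ A_w = 16 = 2^4 = 16 ✓.


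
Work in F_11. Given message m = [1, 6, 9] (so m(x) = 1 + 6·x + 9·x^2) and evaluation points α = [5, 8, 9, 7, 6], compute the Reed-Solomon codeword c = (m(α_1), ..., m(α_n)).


c = [3, 9, 3, 0, 9]

Message polynomial: m(x) = 1 + 6·x + 9·x^2 (mod 11).
For each evaluation point α_i, compute m(α_i) mod 11:
  α_1 = 5: Horner steps 9 → 7 → 3, so m(5) = 3.
  α_2 = 8: Horner steps 9 → 1 → 9, so m(8) = 9.
  α_3 = 9: Horner steps 9 → 10 → 3, so m(9) = 3.
  α_4 = 7: Horner steps 9 → 3 → 0, so m(7) = 0.
  α_5 = 6: Horner steps 9 → 5 → 9, so m(6) = 9.
Codeword c = [3, 9, 3, 0, 9] ∈ F_11^5.


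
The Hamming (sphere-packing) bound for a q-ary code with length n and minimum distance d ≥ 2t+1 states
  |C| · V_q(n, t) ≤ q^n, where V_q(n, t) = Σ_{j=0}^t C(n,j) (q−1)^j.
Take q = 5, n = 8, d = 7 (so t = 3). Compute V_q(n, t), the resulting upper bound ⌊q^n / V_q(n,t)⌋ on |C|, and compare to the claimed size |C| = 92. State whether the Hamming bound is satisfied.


V_q(n, t) = 4065, q^n = 390625, Hamming bound = 96, |C| = 92 ≤ bound (satisfied).

Step 1: Compute V_q(n, t) = Σ_{j=0}^3 C(n, j) (q−1)^j.
  j = 0: C(8,0)·(4)^0 = 1·1 = 1.
  j = 1: C(8,1)·(4)^1 = 8·4 = 32.
  j = 2: C(8,2)·(4)^2 = 28·16 = 448.
  j = 3: C(8,3)·(4)^3 = 56·64 = 3584.
  V_q(n, t) = 1 + 32 + 448 + 3584 = 4065.
Step 2: q^n = 5^8 = 390625.
Step 3: Hamming bound ⌊q^n / V_q(n,t)⌋ = ⌊390625/4065⌋ = 96.
Step 4: Compare |C| = 92 to 96: satisfied.
The claimed |C| lies below the Hamming bound.


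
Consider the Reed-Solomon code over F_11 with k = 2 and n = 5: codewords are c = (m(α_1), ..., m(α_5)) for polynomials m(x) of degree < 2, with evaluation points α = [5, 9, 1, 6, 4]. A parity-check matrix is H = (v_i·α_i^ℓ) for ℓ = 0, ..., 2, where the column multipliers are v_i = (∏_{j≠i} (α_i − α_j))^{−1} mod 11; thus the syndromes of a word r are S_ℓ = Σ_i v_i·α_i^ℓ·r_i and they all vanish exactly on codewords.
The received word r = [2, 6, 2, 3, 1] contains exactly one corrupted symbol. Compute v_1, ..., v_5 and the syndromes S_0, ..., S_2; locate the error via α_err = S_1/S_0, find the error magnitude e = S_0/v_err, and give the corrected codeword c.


S = (10, 10, 10), error at position 3, error magnitude e = 4, c = [2, 6, 9, 3, 1].

Step 1: column multipliers v_i = (∏_{j≠i}(α_i − α_j))^{−1} mod 11.
  i = 1 (α = 5): (5−9)(5−1)(5−6)(5−4) = (−4)·4·(−1)·1 = 16 ≡ 5, so v_1 = 5^{−1} = 9 (mod 11).
  i = 2 (α = 9): (9−5)(9−1)(9−6)(9−4) = 4·8·3·5 = 480 ≡ 7, so v_2 = 7^{−1} = 8 (mod 11).
  i = 3 (α = 1): (1−5)(1−9)(1−6)(1−4) = (−4)·(−8)·(−5)·(−3) = 480 ≡ 7, so v_3 = 7^{−1} = 8 (mod 11).
  i = 4 (α = 6): (6−5)(6−9)(6−1)(6−4) = 1·(−3)·5·2 = −30 ≡ 3, so v_4 = 3^{−1} = 4 (mod 11).
  i = 5 (α = 4): (4−5)(4−9)(4−1)(4−6) = (−1)·(−5)·3·(−2) = −30 ≡ 3, so v_5 = 3^{−1} = 4 (mod 11).
  v = [9, 8, 8, 4, 4].
Step 2: syndromes of r = [2, 6, 2, 3, 1] (all sums mod 11).
  S_0 = Σ v_i r_i = 9·2 + 8·6 + 8·2 + 4·3 + 4·1 = 98 ≡ 10.
  S_1 = Σ v_i α_i r_i = 9·5·2 + 8·9·6 + 8·1·2 + 4·6·3 + 4·4·1 = 626 ≡ 10.
  α_i^2 mod 11 = [3, 4, 1, 3, 5].
  S_2 = Σ v_i α_i^2 r_i = 9·3·2 + 8·4·6 + 8·1·2 + 4·3·3 + 4·5·1 = 318 ≡ 10.
  S = (10, 10, 10) ≠ 0, so r is not a codeword (an error is present).
Step 3: locate the error. For a single error e at position i, S_ℓ = v_i·e·α_i^ℓ, so α_err = S_1/S_0.
  S_0^{−1} = 10^{−1} = 10 (mod 11), so α_err = 10·10 = 100 ≡ 1 = α_3. Error position i = 3.
  Consistency check: S_2/S_1 = 10·10 = 100 ≡ 1 = α_err ✓ (single-error assumption holds).
Step 4: error magnitude e = S_0/v_3 = S_0·∏_{j≠3}(α_3 − α_j) = 10·7 = 70 ≡ 4 (mod 11).
Step 5: correct position 3: c_3 = r_3 − e = 2 − 4 ≡ 9 (mod 11). Hence c = [2, 6, 9, 3, 1].
  Check: interpolating c through the α_i gives m(x) = 8 + 1·x (degree < 2) with m(α_i) = c_i for every i, so c is indeed a codeword.


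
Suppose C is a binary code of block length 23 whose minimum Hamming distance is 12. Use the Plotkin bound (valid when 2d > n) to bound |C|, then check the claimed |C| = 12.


Plotkin bound M ≤ 24; given |C| = 12 ≤ bound (satisfied).

Check applicability: 2d = 24, n = 23.
2d − n = 1 > 0, so Plotkin applies.
Compute d/(2d−n) = 12/1 ≈ 12.0000.
⌊d/(2d−n)⌋ = 12.
Plotkin bound: M ≤ 2·12 = 24.
Given |C| = 12, check: satisfied.
This |C| is below the Plotkin bound.


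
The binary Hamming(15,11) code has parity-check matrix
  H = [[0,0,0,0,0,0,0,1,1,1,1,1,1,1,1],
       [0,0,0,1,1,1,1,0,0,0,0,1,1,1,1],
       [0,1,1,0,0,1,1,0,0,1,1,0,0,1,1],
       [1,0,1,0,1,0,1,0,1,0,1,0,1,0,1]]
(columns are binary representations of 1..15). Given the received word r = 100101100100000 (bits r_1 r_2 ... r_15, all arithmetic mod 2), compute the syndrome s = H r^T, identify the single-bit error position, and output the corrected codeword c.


s = (1, 1, 1, 0)^T, error position = 14, corrected codeword c = 100101100100010

Compute s = H r^T mod 2 one row at a time:
  s_1 = 0 + 0 + 1 + 0 + 0 + 0 + 0 + 0 = 1 ≡ 1 (mod 2).
  s_2 = 1 + 0 + 1 + 1 + 0 + 0 + 0 + 0 = 3 ≡ 1 (mod 2).
  s_3 = 0 + 0 + 1 + 1 + 1 + 0 + 0 + 0 = 3 ≡ 1 (mod 2).
  s_4 = 1 + 0 + 0 + 1 + 0 + 0 + 0 + 0 = 2 ≡ 0 (mod 2).
s = (1, 1, 1, 0)^T — this equals column 14 of H (binary 1110), so error is at position 14.
Correct: flip bit 14 of r = 100101100100000 to get c = 100101100100010.


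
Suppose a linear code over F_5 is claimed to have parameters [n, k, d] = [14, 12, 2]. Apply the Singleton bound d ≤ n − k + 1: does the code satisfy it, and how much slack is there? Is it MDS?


Singleton RHS = n − k + 1 = 3, slack = 1, bound satisfied, not MDS.

Singleton bound: d ≤ n − k + 1.
Here n = 14, k = 12, so n − k + 1 = 3.
Given d = 2, check d ≤ 3: YES.
Slack = (n − k + 1) − d = 1.
The code is NOT MDS (slack = 1 > 0).
Description: the claimed parameters are [14, 12, 2]_5; such a code would be non-MDS.


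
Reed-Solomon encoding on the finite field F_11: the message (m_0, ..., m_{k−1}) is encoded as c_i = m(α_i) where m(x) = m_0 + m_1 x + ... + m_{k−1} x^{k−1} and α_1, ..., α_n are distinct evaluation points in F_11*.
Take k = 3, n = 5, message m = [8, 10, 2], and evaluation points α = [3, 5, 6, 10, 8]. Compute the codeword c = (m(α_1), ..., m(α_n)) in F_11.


c = [1, 9, 8, 0, 7]

Message polynomial: m(x) = 8 + 10·x + 2·x^2 (mod 11).
For each evaluation point α_i, compute m(α_i) mod 11:
  α_1 = 3: Horner steps 2 → 5 → 1, so m(3) = 1.
  α_2 = 5: Horner steps 2 → 9 → 9, so m(5) = 9.
  α_3 = 6: Horner steps 2 → 0 → 8, so m(6) = 8.
  α_4 = 10: Horner steps 2 → 8 → 0, so m(10) = 0.
  α_5 = 8: Horner steps 2 → 4 → 7, so m(8) = 7.
Codeword c = [1, 9, 8, 0, 7] ∈ F_11^5.


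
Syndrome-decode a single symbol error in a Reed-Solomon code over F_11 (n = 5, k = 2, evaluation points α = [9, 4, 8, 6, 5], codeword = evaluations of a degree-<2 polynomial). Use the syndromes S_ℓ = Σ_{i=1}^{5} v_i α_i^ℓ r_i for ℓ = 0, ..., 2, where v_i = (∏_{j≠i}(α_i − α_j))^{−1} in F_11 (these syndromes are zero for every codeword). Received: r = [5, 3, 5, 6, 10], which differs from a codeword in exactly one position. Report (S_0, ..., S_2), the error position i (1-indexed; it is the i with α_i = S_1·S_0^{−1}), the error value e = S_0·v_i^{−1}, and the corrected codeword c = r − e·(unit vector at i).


S = (2, 5, 7), error at position 3, error magnitude e = 7, c = [5, 3, 9, 6, 10].

Step 1: column multipliers v_i = (∏_{j≠i}(α_i − α_j))^{−1} mod 11.
  i = 1 (α = 9): (9−4)(9−8)(9−6)(9−5) = 5·1·3·4 = 60 ≡ 5, so v_1 = 5^{−1} = 9 (mod 11).
  i = 2 (α = 4): (4−9)(4−8)(4−6)(4−5) = (−5)·(−4)·(−2)·(−1) = 40 ≡ 7, so v_2 = 7^{−1} = 8 (mod 11).
  i = 3 (α = 8): (8−9)(8−4)(8−6)(8−5) = (−1)·4·2·3 = −24 ≡ 9, so v_3 = 9^{−1} = 5 (mod 11).
  i = 4 (α = 6): (6−9)(6−4)(6−8)(6−5) = (−3)·2·(−2)·1 = 12 ≡ 1, so v_4 = 1^{−1} = 1 (mod 11).
  i = 5 (α = 5): (5−9)(5−4)(5−8)(5−6) = (−4)·1·(−3)·(−1) = −12 ≡ 10, so v_5 = 10^{−1} = 10 (mod 11).
  v = [9, 8, 5, 1, 10].
Step 2: syndromes of r = [5, 3, 5, 6, 10] (all sums mod 11).
  S_0 = Σ v_i r_i = 9·5 + 8·3 + 5·5 + 1·6 + 10·10 = 200 ≡ 2.
  S_1 = Σ v_i α_i r_i = 9·9·5 + 8·4·3 + 5·8·5 + 1·6·6 + 10·5·10 = 1237 ≡ 5.
  α_i^2 mod 11 = [4, 5, 9, 3, 3].
  S_2 = Σ v_i α_i^2 r_i = 9·4·5 + 8·5·3 + 5·9·5 + 1·3·6 + 10·3·10 = 843 ≡ 7.
  S = (2, 5, 7) ≠ 0, so r is not a codeword (an error is present).
Step 3: locate the error. For a single error e at position i, S_ℓ = v_i·e·α_i^ℓ, so α_err = S_1/S_0.
  S_0^{−1} = 2^{−1} = 6 (mod 11), so α_err = 5·6 = 30 ≡ 8 = α_3. Error position i = 3.
  Consistency check: S_2/S_1 = 7·9 = 63 ≡ 8 = α_err ✓ (single-error assumption holds).
Step 4: error magnitude e = S_0/v_3 = S_0·∏_{j≠3}(α_3 − α_j) = 2·9 = 18 ≡ 7 (mod 11).
Step 5: correct position 3: c_3 = r_3 − e = 5 − 7 ≡ 9 (mod 11). Hence c = [5, 3, 9, 6, 10].
  Check: interpolating c through the α_i gives m(x) = 8 + 7·x (degree < 2) with m(α_i) = c_i for every i, so c is indeed a codeword.


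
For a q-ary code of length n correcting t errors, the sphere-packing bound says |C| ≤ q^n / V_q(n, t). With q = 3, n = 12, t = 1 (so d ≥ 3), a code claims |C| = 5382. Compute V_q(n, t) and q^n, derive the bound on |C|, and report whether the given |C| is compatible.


V_q(n, t) = 25, q^n = 531441, Hamming bound = 21257, |C| = 5382 ≤ bound (satisfied).

Step 1: Compute V_q(n, t) = Σ_{j=0}^1 C(n, j) (q−1)^j.
  j = 0: C(12,0)·(2)^0 = 1·1 = 1.
  j = 1: C(12,1)·(2)^1 = 12·2 = 24.
  V_q(n, t) = 1 + 24 = 25.
Step 2: q^n = 3^12 = 531441.
Step 3: Hamming bound ⌊q^n / V_q(n,t)⌋ = ⌊531441/25⌋ = 21257.
Step 4: Compare |C| = 5382 to 21257: satisfied.
The claimed |C| lies below the Hamming bound.


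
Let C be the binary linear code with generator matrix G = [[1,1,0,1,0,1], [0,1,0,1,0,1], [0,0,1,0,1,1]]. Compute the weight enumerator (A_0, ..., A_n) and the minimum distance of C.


Weight distribution: A_0 = 1, A_1 = 1, A_3 = 2, A_4 = 3, A_5 = 1. Minimum distance d = 1.

Enumerate all 2^3 = 8 messages m ∈ F_2^3.
For each, compute codeword c = mG in F_2^6, then tally its weight.
  m = 000 → c = 000000, weight = 0.
  m = 100 → c = 110101, weight = 4.
  m = 010 → c = 010101, weight = 3.
  m = 110 → c = 100000, weight = 1.
  m = 001 → c = 001011, weight = 3.
  m = 101 → c = 111110, weight = 5.
  m = 011 → c = 011110, weight = 4.
  m = 111 → c = 101011, weight = 4.
Tally weights:
  weight 0: 1 codewords.
  weight 1: 1 codewords.
  weight 3: 2 codewords.
  weight 4: 3 codewords.
  weight 5: 1 codewords.
Minimum distance d = smallest w > 0 with A_w > 0 = 1.
Sanity: Σ A_w = 8 = 2^3 = 8 ✓.


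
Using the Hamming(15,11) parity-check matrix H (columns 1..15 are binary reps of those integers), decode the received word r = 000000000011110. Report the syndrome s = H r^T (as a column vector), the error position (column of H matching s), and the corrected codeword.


s = (0, 1, 0, 0)^T, error position = 4, corrected codeword c = 000100000011110

Compute s = H r^T mod 2 one row at a time:
  s_1 = 0 + 0 + 0 + 1 + 1 + 1 + 1 + 0 = 4 ≡ 0 (mod 2).
  s_2 = 0 + 0 + 0 + 0 + 1 + 1 + 1 + 0 = 3 ≡ 1 (mod 2).
  s_3 = 0 + 0 + 0 + 0 + 0 + 1 + 1 + 0 = 2 ≡ 0 (mod 2).
  s_4 = 0 + 0 + 0 + 0 + 0 + 1 + 1 + 0 = 2 ≡ 0 (mod 2).
s = (0, 1, 0, 0)^T — this equals column 4 of H (binary 0100), so error is at position 4.
Correct: flip bit 4 of r = 000000000011110 to get c = 000100000011110.


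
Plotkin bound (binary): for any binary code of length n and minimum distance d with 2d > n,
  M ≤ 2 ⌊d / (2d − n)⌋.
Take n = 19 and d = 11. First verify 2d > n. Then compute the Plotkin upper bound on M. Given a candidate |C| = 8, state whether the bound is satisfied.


Plotkin bound M ≤ 6; given |C| = 8 > bound (violated).

Check applicability: 2d = 22, n = 19.
2d − n = 3 > 0, so Plotkin applies.
Compute d/(2d−n) = 11/3 ≈ 3.6667.
⌊d/(2d−n)⌋ = 3.
Plotkin bound: M ≤ 2·3 = 6.
Given |C| = 8, check: VIOLATED.
This |C| is above the Plotkin bound, so no binary code with n = 19, d = 11 and 8 codewords exists.


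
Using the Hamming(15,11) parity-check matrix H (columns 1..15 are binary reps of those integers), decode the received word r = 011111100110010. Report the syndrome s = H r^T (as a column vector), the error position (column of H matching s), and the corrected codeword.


s = (1, 1, 1, 0)^T, error position = 14, corrected codeword c = 011111100110000

Compute s = H r^T mod 2 one row at a time:
  s_1 = 0 + 0 + 1 + 1 + 0 + 0 + 1 + 0 = 3 ≡ 1 (mod 2).
  s_2 = 1 + 1 + 1 + 1 + 0 + 0 + 1 + 0 = 5 ≡ 1 (mod 2).
  s_3 = 1 + 1 + 1 + 1 + 1 + 1 + 1 + 0 = 7 ≡ 1 (mod 2).
  s_4 = 0 + 1 + 1 + 1 + 0 + 1 + 0 + 0 = 4 ≡ 0 (mod 2).
s = (1, 1, 1, 0)^T — this equals column 14 of H (binary 1110), so error is at position 14.
Correct: flip bit 14 of r = 011111100110010 to get c = 011111100110000.


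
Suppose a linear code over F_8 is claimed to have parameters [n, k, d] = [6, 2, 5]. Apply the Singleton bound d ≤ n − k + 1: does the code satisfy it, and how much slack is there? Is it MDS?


Singleton RHS = n − k + 1 = 5, slack = 0, bound satisfied, MDS.

Singleton bound: d ≤ n − k + 1.
Here n = 6, k = 2, so n − k + 1 = 5.
Given d = 5, check d ≤ 5: YES.
Slack = (n − k + 1) − d = 0.
The code is MDS (slack = 0).
Description: the claimed parameters are [6, 2, 5]_8; such a code would be MDS (meets Singleton bound).


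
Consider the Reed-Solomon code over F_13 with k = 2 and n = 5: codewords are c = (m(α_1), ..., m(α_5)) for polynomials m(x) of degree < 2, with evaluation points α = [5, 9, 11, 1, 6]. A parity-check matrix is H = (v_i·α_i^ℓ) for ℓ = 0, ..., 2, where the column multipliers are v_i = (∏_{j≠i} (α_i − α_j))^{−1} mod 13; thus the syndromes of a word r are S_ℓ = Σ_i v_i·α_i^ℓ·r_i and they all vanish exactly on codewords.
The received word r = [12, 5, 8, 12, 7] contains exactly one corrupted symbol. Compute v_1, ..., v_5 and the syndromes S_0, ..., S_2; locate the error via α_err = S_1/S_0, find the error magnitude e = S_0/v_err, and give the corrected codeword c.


S = (6, 6, 6), error at position 4, error magnitude e = 6, c = [12, 5, 8, 6, 7].

Step 1: column multipliers v_i = (∏_{j≠i}(α_i − α_j))^{−1} mod 13.
  i = 1 (α = 5): (5−9)(5−11)(5−1)(5−6) = (−4)·(−6)·4·(−1) = −96 ≡ 8, so v_1 = 8^{−1} = 5 (mod 13).
  i = 2 (α = 9): (9−5)(9−11)(9−1)(9−6) = 4·(−2)·8·3 = −192 ≡ 3, so v_2 = 3^{−1} = 9 (mod 13).
  i = 3 (α = 11): (11−5)(11−9)(11−1)(11−6) = 6·2·10·5 = 600 ≡ 2, so v_3 = 2^{−1} = 7 (mod 13).
  i = 4 (α = 1): (1−5)(1−9)(1−11)(1−6) = (−4)·(−8)·(−10)·(−5) = 1600 ≡ 1, so v_4 = 1^{−1} = 1 (mod 13).
  i = 5 (α = 6): (6−5)(6−9)(6−11)(6−1) = 1·(−3)·(−5)·5 = 75 ≡ 10, so v_5 = 10^{−1} = 4 (mod 13).
  v = [5, 9, 7, 1, 4].
Step 2: syndromes of r = [12, 5, 8, 12, 7] (all sums mod 13).
  S_0 = Σ v_i r_i = 5·12 + 9·5 + 7·8 + 1·12 + 4·7 = 201 ≡ 6.
  S_1 = Σ v_i α_i r_i = 5·5·12 + 9·9·5 + 7·11·8 + 1·1·12 + 4·6·7 = 1501 ≡ 6.
  α_i^2 mod 13 = [12, 3, 4, 1, 10].
  S_2 = Σ v_i α_i^2 r_i = 5·12·12 + 9·3·5 + 7·4·8 + 1·1·12 + 4·10·7 = 1371 ≡ 6.
  S = (6, 6, 6) ≠ 0, so r is not a codeword (an error is present).
Step 3: locate the error. For a single error e at position i, S_ℓ = v_i·e·α_i^ℓ, so α_err = S_1/S_0.
  S_0^{−1} = 6^{−1} = 11 (mod 13), so α_err = 6·11 = 66 ≡ 1 = α_4. Error position i = 4.
  Consistency check: S_2/S_1 = 6·11 = 66 ≡ 1 = α_err ✓ (single-error assumption holds).
Step 4: error magnitude e = S_0/v_4 = S_0·∏_{j≠4}(α_4 − α_j) = 6·1 = 6 ≡ 6 (mod 13).
Step 5: correct position 4: c_4 = r_4 − e = 12 − 6 ≡ 6 (mod 13). Hence c = [12, 5, 8, 6, 7].
  Check: interpolating c through the α_i gives m(x) = 11 + 8·x (degree < 2) with m(α_i) = c_i for every i, so c is indeed a codeword.


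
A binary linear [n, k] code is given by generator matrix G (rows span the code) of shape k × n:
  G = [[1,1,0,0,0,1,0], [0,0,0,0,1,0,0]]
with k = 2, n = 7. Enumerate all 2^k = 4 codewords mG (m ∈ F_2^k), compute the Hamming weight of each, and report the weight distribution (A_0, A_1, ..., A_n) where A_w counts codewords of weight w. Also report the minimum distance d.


Weight distribution: A_0 = 1, A_1 = 1, A_3 = 1, A_4 = 1. Minimum distance d = 1.

Enumerate all 2^2 = 4 messages m ∈ F_2^2.
For each, compute codeword c = mG in F_2^7, then tally its weight.
  m = 00 → c = 0000000, weight = 0.
  m = 10 → c = 1100010, weight = 3.
  m = 01 → c = 0000100, weight = 1.
  m = 11 → c = 1100110, weight = 4.
Tally weights:
  weight 0: 1 codewords.
  weight 1: 1 codewords.
  weight 3: 1 codewords.
  weight 4: 1 codewords.
Minimum distance d = smallest w > 0 with A_w > 0 = 1.
Sanity: Σ A_w = 4 = 2^2 = 4 ✓.


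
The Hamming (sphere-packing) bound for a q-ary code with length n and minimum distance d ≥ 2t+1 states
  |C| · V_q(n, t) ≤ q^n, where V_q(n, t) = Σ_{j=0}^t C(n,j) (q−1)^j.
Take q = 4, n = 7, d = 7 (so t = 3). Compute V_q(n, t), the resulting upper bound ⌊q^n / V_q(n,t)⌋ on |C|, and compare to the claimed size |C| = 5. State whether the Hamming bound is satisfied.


V_q(n, t) = 1156, q^n = 16384, Hamming bound = 14, |C| = 5 ≤ bound (satisfied).

Step 1: Compute V_q(n, t) = Σ_{j=0}^3 C(n, j) (q−1)^j.
  j = 0: C(7,0)·(3)^0 = 1·1 = 1.
  j = 1: C(7,1)·(3)^1 = 7·3 = 21.
  j = 2: C(7,2)·(3)^2 = 21·9 = 189.
  j = 3: C(7,3)·(3)^3 = 35·27 = 945.
  V_q(n, t) = 1 + 21 + 189 + 945 = 1156.
Step 2: q^n = 4^7 = 16384.
Step 3: Hamming bound ⌊q^n / V_q(n,t)⌋ = ⌊16384/1156⌋ = 14.
Step 4: Compare |C| = 5 to 14: satisfied.
The claimed |C| lies below the Hamming bound.
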